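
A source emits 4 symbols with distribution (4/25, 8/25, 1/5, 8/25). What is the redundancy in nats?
0.0420 nats

Redundancy measures how far a source is from maximum entropy:
R = H_max - H(X)

Maximum entropy for 4 symbols: H_max = log_e(4) = 1.3863 nats
Actual entropy: H(X) = 1.3443 nats
Redundancy: R = 1.3863 - 1.3443 = 0.0420 nats

This redundancy represents potential for compression: the source could be compressed by 0.0420 nats per symbol.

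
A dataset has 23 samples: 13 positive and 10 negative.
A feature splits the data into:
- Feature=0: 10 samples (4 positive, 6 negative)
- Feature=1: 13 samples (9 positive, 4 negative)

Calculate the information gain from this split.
0.0622 bits

Information Gain = H(Y) - H(Y|Feature)

Before split:
P(positive) = 13/23 = 0.5652
H(Y) = 0.9877 bits

After split:
Feature=0: H = 0.9710 bits (weight = 10/23)
Feature=1: H = 0.8905 bits (weight = 13/23)
H(Y|Feature) = (10/23)×0.9710 + (13/23)×0.8905 = 0.9255 bits

Information Gain = 0.9877 - 0.9255 = 0.0622 bits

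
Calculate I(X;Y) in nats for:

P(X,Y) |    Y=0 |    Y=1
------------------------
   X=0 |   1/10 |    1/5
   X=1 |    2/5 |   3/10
0.0242 nats

Mutual information: I(X;Y) = H(X) + H(Y) - H(X,Y)

Marginals:
P(X) = (3/10, 7/10), H(X) = 0.6109 nats
P(Y) = (1/2, 1/2), H(Y) = 0.6931 nats

Joint entropy: H(X,Y) = 1.2799 nats

I(X;Y) = 0.6109 + 0.6931 - 1.2799 = 0.0242 nats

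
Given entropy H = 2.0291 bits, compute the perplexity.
4.0815

Perplexity is 2^H (or exp(H) for natural log).

H = 2.0291 bits
Perplexity = 2^2.0291 = 4.0815

Interpretation: The model's uncertainty is equivalent to choosing uniformly among 4.1 options.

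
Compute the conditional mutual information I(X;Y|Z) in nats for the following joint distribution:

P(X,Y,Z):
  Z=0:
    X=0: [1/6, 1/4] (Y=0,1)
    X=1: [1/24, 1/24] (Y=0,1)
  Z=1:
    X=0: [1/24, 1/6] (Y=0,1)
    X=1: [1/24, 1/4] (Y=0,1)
0.0028 nats

Conditional mutual information: I(X;Y|Z) = H(X|Z) + H(Y|Z) - H(X,Y|Z)

H(Z) = 0.6931
H(X,Z) = 1.2580 → H(X|Z) = 0.5649
H(Y,Z) = 1.2580 → H(Y|Z) = 0.5649
H(X,Y,Z) = 1.8201 → H(X,Y|Z) = 1.1269

I(X;Y|Z) = 0.5649 + 0.5649 - 1.1269 = 0.0028 nats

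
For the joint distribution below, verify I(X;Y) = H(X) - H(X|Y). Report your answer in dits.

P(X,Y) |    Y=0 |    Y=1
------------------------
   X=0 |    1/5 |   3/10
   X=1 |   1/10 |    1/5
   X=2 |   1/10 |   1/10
I(X;Y) = 0.0030 dits

Mutual information has multiple equivalent forms:
- I(X;Y) = H(X) - H(X|Y)
- I(X;Y) = H(Y) - H(Y|X)
- I(X;Y) = H(X) + H(Y) - H(X,Y)

Computing all quantities:
H(X) = 0.4472, H(Y) = 0.2923, H(X,Y) = 0.7365
H(X|Y) = 0.4442, H(Y|X) = 0.2893

Verification:
H(X) - H(X|Y) = 0.4472 - 0.4442 = 0.0030
H(Y) - H(Y|X) = 0.2923 - 0.2893 = 0.0030
H(X) + H(Y) - H(X,Y) = 0.4472 + 0.2923 - 0.7365 = 0.0030

All forms give I(X;Y) = 0.0030 dits. ✓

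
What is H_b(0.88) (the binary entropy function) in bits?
0.5294 bits

The binary entropy function is:
H(p) = -p log(p) - (1-p) log(1-p)

H(0.88) = -0.88 × log_2(0.88) - 0.12 × log_2(0.12)
H(0.88) = 0.5294 bits

Note: Binary entropy is maximized at p=0.5 (H=1 bit) and minimized at p=0 or p=1 (H=0).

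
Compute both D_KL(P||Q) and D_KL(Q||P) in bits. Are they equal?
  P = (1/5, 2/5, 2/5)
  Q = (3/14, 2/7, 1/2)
D_KL(P||Q) = 0.0455, D_KL(Q||P) = 0.0436

KL divergence is not symmetric: D_KL(P||Q) ≠ D_KL(Q||P) in general.

D_KL(P||Q) = 0.0455 bits
D_KL(Q||P) = 0.0436 bits

No, they are not equal!

This asymmetry is why KL divergence is not a true distance metric.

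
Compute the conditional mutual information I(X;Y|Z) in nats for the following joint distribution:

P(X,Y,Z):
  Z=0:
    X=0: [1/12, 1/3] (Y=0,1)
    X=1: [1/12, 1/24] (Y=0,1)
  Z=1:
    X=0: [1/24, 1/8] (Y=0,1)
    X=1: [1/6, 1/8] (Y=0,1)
0.0692 nats

Conditional mutual information: I(X;Y|Z) = H(X|Z) + H(Y|Z) - H(X,Y|Z)

H(Z) = 0.6897
H(X,Z) = 1.2827 → H(X|Z) = 0.5930
H(Y,Z) = 1.3398 → H(Y|Z) = 0.6501
H(X,Y,Z) = 1.8637 → H(X,Y|Z) = 1.1740

I(X;Y|Z) = 0.5930 + 0.6501 - 1.1740 = 0.0692 nats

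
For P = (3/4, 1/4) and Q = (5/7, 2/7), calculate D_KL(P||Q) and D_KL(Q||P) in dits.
D_KL(P||Q) = 0.0014, D_KL(Q||P) = 0.0014

KL divergence is not symmetric: D_KL(P||Q) ≠ D_KL(Q||P) in general.

D_KL(P||Q) = 0.0014 dits
D_KL(Q||P) = 0.0014 dits

In this case they happen to be equal (to 4 decimal places).

This asymmetry is why KL divergence is not a true distance metric.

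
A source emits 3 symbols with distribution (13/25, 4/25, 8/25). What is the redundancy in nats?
0.1007 nats

Redundancy measures how far a source is from maximum entropy:
R = H_max - H(X)

Maximum entropy for 3 symbols: H_max = log_e(3) = 1.0986 nats
Actual entropy: H(X) = 0.9979 nats
Redundancy: R = 1.0986 - 0.9979 = 0.1007 nats

This redundancy represents potential for compression: the source could be compressed by 0.1007 nats per symbol.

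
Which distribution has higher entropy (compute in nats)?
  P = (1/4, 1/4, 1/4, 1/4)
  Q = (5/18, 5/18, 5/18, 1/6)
P

Computing entropies in nats:
H(P) = 1.3863
H(Q) = 1.3661

Distribution P has higher entropy.

Intuition: The distribution closer to uniform (more spread out) has higher entropy.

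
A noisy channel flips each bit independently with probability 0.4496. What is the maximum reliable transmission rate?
0.0073 bits

For a binary symmetric channel (BSC) with error probability p:
Capacity C = 1 - H(p) bits per symbol

where H(p) = -p log₂(p) - (1-p) log₂(1-p) is the binary entropy function.

H(0.4496) = 0.9927 bits
C = 1 - 0.9927 = 0.0073 bits per symbol

This means we can reliably transmit up to 0.0073 bits of information per channel use.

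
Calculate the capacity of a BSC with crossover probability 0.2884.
0.1334 bits

For a binary symmetric channel (BSC) with error probability p:
Capacity C = 1 - H(p) bits per symbol

where H(p) = -p log₂(p) - (1-p) log₂(1-p) is the binary entropy function.

H(0.2884) = 0.8666 bits
C = 1 - 0.8666 = 0.1334 bits per symbol

This means we can reliably transmit up to 0.1334 bits of information per channel use.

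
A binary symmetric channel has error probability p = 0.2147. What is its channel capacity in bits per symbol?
0.2496 bits

For a binary symmetric channel (BSC) with error probability p:
Capacity C = 1 - H(p) bits per symbol

where H(p) = -p log₂(p) - (1-p) log₂(1-p) is the binary entropy function.

H(0.2147) = 0.7504 bits
C = 1 - 0.7504 = 0.2496 bits per symbol

This means we can reliably transmit up to 0.2496 bits of information per channel use.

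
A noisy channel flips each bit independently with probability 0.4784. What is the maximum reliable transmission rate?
0.0013 bits

For a binary symmetric channel (BSC) with error probability p:
Capacity C = 1 - H(p) bits per symbol

where H(p) = -p log₂(p) - (1-p) log₂(1-p) is the binary entropy function.

H(0.4784) = 0.9987 bits
C = 1 - 0.9987 = 0.0013 bits per symbol

This means we can reliably transmit up to 0.0013 bits of information per channel use.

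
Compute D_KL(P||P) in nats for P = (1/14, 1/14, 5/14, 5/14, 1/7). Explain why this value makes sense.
0.0000 nats

KL divergence satisfies the Gibbs inequality: D_KL(P||Q) ≥ 0 for all distributions P, Q.

D_KL(P||Q) = Σ p(x) log(p(x)/q(x))
Each term is p(x) × log_e(p(x)/p(x)) = p(x) × log_e(1) = 0, so the sum is 0.
D_KL(P||Q) = 0.0000 nats

When P = Q, the KL divergence is exactly 0, as there is no 'divergence' between identical distributions.

This non-negativity is a fundamental property: relative entropy cannot be negative because it measures how different Q is from P.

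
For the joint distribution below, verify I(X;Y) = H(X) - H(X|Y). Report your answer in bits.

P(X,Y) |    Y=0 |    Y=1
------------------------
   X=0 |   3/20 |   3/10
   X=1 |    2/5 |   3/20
I(X;Y) = 0.1146 bits

Mutual information has multiple equivalent forms:
- I(X;Y) = H(X) - H(X|Y)
- I(X;Y) = H(Y) - H(Y|X)
- I(X;Y) = H(X) + H(Y) - H(X,Y)

Computing all quantities:
H(X) = 0.9928, H(Y) = 0.9928, H(X,Y) = 1.8710
H(X|Y) = 0.8782, H(Y|X) = 0.8782

Verification:
H(X) - H(X|Y) = 0.9928 - 0.8782 = 0.1146
H(Y) - H(Y|X) = 0.9928 - 0.8782 = 0.1146
H(X) + H(Y) - H(X,Y) = 0.9928 + 0.9928 - 1.8710 = 0.1146

All forms give I(X;Y) = 0.1146 bits. ✓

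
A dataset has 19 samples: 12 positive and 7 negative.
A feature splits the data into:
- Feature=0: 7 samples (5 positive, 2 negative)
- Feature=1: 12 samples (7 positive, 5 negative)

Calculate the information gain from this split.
0.0126 bits

Information Gain = H(Y) - H(Y|Feature)

Before split:
P(positive) = 12/19 = 0.6316
H(Y) = 0.9495 bits

After split:
Feature=0: H = 0.8631 bits (weight = 7/19)
Feature=1: H = 0.9799 bits (weight = 12/19)
H(Y|Feature) = (7/19)×0.8631 + (12/19)×0.9799 = 0.9369 bits

Information Gain = 0.9495 - 0.9369 = 0.0126 bits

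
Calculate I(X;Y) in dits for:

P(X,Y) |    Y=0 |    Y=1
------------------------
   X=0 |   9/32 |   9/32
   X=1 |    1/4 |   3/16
0.0011 dits

Mutual information: I(X;Y) = H(X) + H(Y) - H(X,Y)

Marginals:
P(X) = (9/16, 7/16), H(X) = 0.2976 dits
P(Y) = (17/32, 15/32), H(Y) = 0.3002 dits

Joint entropy: H(X,Y) = 0.5967 dits

I(X;Y) = 0.2976 + 0.3002 - 0.5967 = 0.0011 dits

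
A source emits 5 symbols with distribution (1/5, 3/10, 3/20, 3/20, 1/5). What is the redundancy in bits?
0.0510 bits

Redundancy measures how far a source is from maximum entropy:
R = H_max - H(X)

Maximum entropy for 5 symbols: H_max = log_2(5) = 2.3219 bits
Actual entropy: H(X) = 2.2710 bits
Redundancy: R = 2.3219 - 2.2710 = 0.0510 bits

This redundancy represents potential for compression: the source could be compressed by 0.0510 bits per symbol.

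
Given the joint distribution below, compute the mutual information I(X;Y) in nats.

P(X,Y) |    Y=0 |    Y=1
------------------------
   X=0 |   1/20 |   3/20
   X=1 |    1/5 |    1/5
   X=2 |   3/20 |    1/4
0.0187 nats

Mutual information: I(X;Y) = H(X) + H(Y) - H(X,Y)

Marginals:
P(X) = (1/5, 2/5, 2/5), H(X) = 1.0549 nats
P(Y) = (2/5, 3/5), H(Y) = 0.6730 nats

Joint entropy: H(X,Y) = 1.7093 nats

I(X;Y) = 1.0549 + 0.6730 - 1.7093 = 0.0187 nats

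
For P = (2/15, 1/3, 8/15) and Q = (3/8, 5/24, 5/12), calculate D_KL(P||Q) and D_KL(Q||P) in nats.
D_KL(P||Q) = 0.1505, D_KL(Q||P) = 0.1870

KL divergence is not symmetric: D_KL(P||Q) ≠ D_KL(Q||P) in general.

D_KL(P||Q) = 0.1505 nats
D_KL(Q||P) = 0.1870 nats

No, they are not equal!

This asymmetry is why KL divergence is not a true distance metric.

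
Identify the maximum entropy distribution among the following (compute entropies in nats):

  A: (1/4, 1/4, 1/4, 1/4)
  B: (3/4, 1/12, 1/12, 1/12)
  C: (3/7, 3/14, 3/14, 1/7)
A

For a discrete distribution over n outcomes, entropy is maximized by the uniform distribution.

Computing entropies:
H(A) = 1.3863 nats
H(B) = 0.8370 nats
H(C) = 1.3013 nats

The uniform distribution (where all probabilities equal 1/4) achieves the maximum entropy of log_e(4) = 1.3863 nats.

Distribution A has the highest entropy.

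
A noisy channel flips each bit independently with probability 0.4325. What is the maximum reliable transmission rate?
0.0132 bits

For a binary symmetric channel (BSC) with error probability p:
Capacity C = 1 - H(p) bits per symbol

where H(p) = -p log₂(p) - (1-p) log₂(1-p) is the binary entropy function.

H(0.4325) = 0.9868 bits
C = 1 - 0.9868 = 0.0132 bits per symbol

This means we can reliably transmit up to 0.0132 bits of information per channel use.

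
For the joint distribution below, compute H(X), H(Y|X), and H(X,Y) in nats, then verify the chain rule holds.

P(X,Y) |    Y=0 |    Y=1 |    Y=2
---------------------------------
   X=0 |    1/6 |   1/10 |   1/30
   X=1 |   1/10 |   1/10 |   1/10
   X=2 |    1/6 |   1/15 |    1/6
H(X,Y) = 2.1108, H(X) = 1.0889, H(Y|X) = 1.0219 (all in nats)

Chain rule: H(X,Y) = H(X) + H(Y|X)

Left side — joint entropy directly:
H(X,Y) = -Σ p(x,y) log p(x,y) = 2.1108 nats

Right side — compute H(Y|X) from the conditional distributions:
P(X) = (3/10, 3/10, 2/5), so H(X) = 1.0889 nats
H(Y|X) = Σ_x P(X=x) · H(Y|X=x):
  P(Y|X=0) = (5/9, 1/3, 1/9), H(Y|X=0) = 0.9369, weight P(X=0) = 3/10
  P(Y|X=1) = (1/3, 1/3, 1/3), H(Y|X=1) = 1.0986, weight P(X=1) = 3/10
  P(Y|X=2) = (5/12, 1/6, 5/12), H(Y|X=2) = 1.0282, weight P(X=2) = 2/5
H(Y|X) = 1.0219 nats

H(X) + H(Y|X) = 1.0889 + 1.0219 = 2.1108 nats

Both sides equal 2.1108 nats. ✓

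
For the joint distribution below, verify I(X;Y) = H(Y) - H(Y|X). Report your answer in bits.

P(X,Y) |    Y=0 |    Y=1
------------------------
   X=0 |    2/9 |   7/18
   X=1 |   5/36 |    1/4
I(X;Y) = 0.0000 bits

Mutual information has multiple equivalent forms:
- I(X;Y) = H(X) - H(X|Y)
- I(X;Y) = H(Y) - H(Y|X)
- I(X;Y) = H(X) + H(Y) - H(X,Y)

Computing all quantities:
H(X) = 0.9641, H(Y) = 0.9436, H(X,Y) = 1.9076
H(X|Y) = 0.9640, H(Y|X) = 0.9436

Verification:
H(X) - H(X|Y) = 0.9641 - 0.9640 = 0.0000
H(Y) - H(Y|X) = 0.9436 - 0.9436 = 0.0000
H(X) + H(Y) - H(X,Y) = 0.9641 + 0.9436 - 1.9076 = 0.0000

All forms give I(X;Y) = 0.0000 bits. ✓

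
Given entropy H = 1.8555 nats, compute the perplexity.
6.3949

Perplexity is e^H (or exp(H) for natural log).

H = 1.8555 nats
Perplexity = e^1.8555 = 6.3949

Interpretation: The model's uncertainty is equivalent to choosing uniformly among 6.4 options.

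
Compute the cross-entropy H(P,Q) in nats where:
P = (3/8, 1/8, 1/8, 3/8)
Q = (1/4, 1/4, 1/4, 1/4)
1.3863 nats

Cross-entropy: H(P,Q) = -Σ p(x) log q(x)

Alternatively: H(P,Q) = H(P) + D_KL(P||Q)
H(P) = 1.2555 nats
D_KL(P||Q) = 0.1308 nats

H(P,Q) = 1.2555 + 0.1308 = 1.3863 nats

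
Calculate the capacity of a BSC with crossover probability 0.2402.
0.2046 bits

For a binary symmetric channel (BSC) with error probability p:
Capacity C = 1 - H(p) bits per symbol

where H(p) = -p log₂(p) - (1-p) log₂(1-p) is the binary entropy function.

H(0.2402) = 0.7954 bits
C = 1 - 0.7954 = 0.2046 bits per symbol

This means we can reliably transmit up to 0.2046 bits of information per channel use.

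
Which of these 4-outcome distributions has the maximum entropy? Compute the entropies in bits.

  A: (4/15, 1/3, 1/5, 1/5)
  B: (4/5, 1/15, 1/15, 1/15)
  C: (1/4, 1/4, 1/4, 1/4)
C

For a discrete distribution over n outcomes, entropy is maximized by the uniform distribution.

Computing entropies:
H(A) = 1.9656 bits
H(B) = 1.0389 bits
H(C) = 2.0000 bits

The uniform distribution (where all probabilities equal 1/4) achieves the maximum entropy of log_2(4) = 2.0000 bits.

Distribution C has the highest entropy.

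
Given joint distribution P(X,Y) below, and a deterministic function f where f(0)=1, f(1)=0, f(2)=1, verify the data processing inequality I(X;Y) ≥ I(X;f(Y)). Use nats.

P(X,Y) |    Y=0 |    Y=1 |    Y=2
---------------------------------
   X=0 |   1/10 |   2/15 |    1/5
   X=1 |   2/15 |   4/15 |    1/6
I(X;Y) = 0.0176, I(X;f(Y)) = 0.0137, inequality holds: 0.0176 ≥ 0.0137

Data Processing Inequality: For any Markov chain X → Y → Z, we have I(X;Y) ≥ I(X;Z).

Here Z = f(Y) is a deterministic function of Y, forming X → Y → Z.

Original I(X;Y) = 0.0176 nats

After applying f:
P(X,Z) where Z=f(Y):
- P(X,Z=0) = P(X,Y=1)
- P(X,Z=1) = P(X,Y=0) + P(X,Y=2)

I(X;Z) = I(X;f(Y)) = 0.0137 nats

Verification: 0.0176 ≥ 0.0137 ✓

Information cannot be created by processing; the function f can only lose information about X.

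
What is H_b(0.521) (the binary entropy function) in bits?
0.9987 bits

The binary entropy function is:
H(p) = -p log(p) - (1-p) log(1-p)

H(0.521) = -0.521 × log_2(0.521) - 0.479 × log_2(0.479)
H(0.521) = 0.9987 bits

Note: Binary entropy is maximized at p=0.5 (H=1 bit) and minimized at p=0 or p=1 (H=0).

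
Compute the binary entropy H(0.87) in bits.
0.5574 bits

The binary entropy function is:
H(p) = -p log(p) - (1-p) log(1-p)

H(0.87) = -0.87 × log_2(0.87) - 0.13 × log_2(0.13)
H(0.87) = 0.5574 bits

Note: Binary entropy is maximized at p=0.5 (H=1 bit) and minimized at p=0 or p=1 (H=0).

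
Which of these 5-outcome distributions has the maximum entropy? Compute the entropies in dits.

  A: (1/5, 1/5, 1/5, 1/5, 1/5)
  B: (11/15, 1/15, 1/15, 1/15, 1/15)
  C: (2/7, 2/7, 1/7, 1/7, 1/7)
A

For a discrete distribution over n outcomes, entropy is maximized by the uniform distribution.

Computing entropies:
H(A) = 0.6990 dits
H(B) = 0.4124 dits
H(C) = 0.6731 dits

The uniform distribution (where all probabilities equal 1/5) achieves the maximum entropy of log_10(5) = 0.6990 dits.

Distribution A has the highest entropy.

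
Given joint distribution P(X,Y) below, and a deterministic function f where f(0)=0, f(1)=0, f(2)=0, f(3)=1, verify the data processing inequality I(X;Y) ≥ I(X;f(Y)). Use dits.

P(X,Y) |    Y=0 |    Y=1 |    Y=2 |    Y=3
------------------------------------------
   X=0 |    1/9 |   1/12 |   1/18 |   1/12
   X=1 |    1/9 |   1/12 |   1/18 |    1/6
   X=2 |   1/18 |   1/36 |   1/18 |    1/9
I(X;Y) = 0.0105, I(X;f(Y)) = 0.0063, inequality holds: 0.0105 ≥ 0.0063

Data Processing Inequality: For any Markov chain X → Y → Z, we have I(X;Y) ≥ I(X;Z).

Here Z = f(Y) is a deterministic function of Y, forming X → Y → Z.

Original I(X;Y) = 0.0105 dits

After applying f:
P(X,Z) where Z=f(Y):
- P(X,Z=0) = P(X,Y=0) + P(X,Y=1) + P(X,Y=2)
- P(X,Z=1) = P(X,Y=3)

I(X;Z) = I(X;f(Y)) = 0.0063 dits

Verification: 0.0105 ≥ 0.0063 ✓

Information cannot be created by processing; the function f can only lose information about X.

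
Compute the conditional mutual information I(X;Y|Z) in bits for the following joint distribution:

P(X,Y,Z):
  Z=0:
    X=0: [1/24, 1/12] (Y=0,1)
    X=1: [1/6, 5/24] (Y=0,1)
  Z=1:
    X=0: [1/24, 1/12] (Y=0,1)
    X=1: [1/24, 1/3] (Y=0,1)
0.0250 bits

Conditional mutual information: I(X;Y|Z) = H(X|Z) + H(Y|Z) - H(X,Y|Z)

H(Z) = 1.0000
H(X,Z) = 1.8113 → H(X|Z) = 0.8113
H(Y,Z) = 1.8149 → H(Y|Z) = 0.8149
H(X,Y,Z) = 2.6012 → H(X,Y|Z) = 1.6012

I(X;Y|Z) = 0.8113 + 0.8149 - 1.6012 = 0.0250 bits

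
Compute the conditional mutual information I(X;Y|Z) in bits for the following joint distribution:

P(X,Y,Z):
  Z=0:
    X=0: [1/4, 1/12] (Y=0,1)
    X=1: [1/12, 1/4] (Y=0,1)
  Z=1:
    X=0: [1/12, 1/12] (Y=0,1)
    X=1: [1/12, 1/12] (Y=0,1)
0.1258 bits

Conditional mutual information: I(X;Y|Z) = H(X|Z) + H(Y|Z) - H(X,Y|Z)

H(Z) = 0.9183
H(X,Z) = 1.9183 → H(X|Z) = 1.0000
H(Y,Z) = 1.9183 → H(Y|Z) = 1.0000
H(X,Y,Z) = 2.7925 → H(X,Y|Z) = 1.8742

I(X;Y|Z) = 1.0000 + 1.0000 - 1.8742 = 0.1258 bits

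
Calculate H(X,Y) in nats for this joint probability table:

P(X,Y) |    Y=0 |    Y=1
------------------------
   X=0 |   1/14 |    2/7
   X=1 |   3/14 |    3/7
1.2397 nats

Joint entropy is H(X,Y) = -Σ_{x,y} p(x,y) log p(x,y).

Summing over all non-zero entries:
H(X,Y) = -[1/14·log_e(1/14) + 2/7·log_e(2/7) + 3/14·log_e(3/14) + 3/7·log_e(3/7)]
H(X,Y) = 1.2397 nats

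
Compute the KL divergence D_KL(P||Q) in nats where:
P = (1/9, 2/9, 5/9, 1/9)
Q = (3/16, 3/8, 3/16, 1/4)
0.3389 nats

KL divergence: D_KL(P||Q) = Σ p(x) log(p(x)/q(x))

Computing term by term:
  x=0: 1/9 × log_e[(1/9)/(3/16)] = 1/9 × -0.5232 = -0.0581
  x=1: 2/9 × log_e[(2/9)/(3/8)] = 2/9 × -0.5232 = -0.1163
  x=2: 5/9 × log_e[(5/9)/(3/16)] = 5/9 × 1.0862 = 0.6034
  x=3: 1/9 × log_e[(1/9)/(1/4)] = 1/9 × -0.8109 = -0.0901

D_KL(P||Q) = 0.3389 nats

Note: KL divergence is always non-negative and equals 0 iff P = Q.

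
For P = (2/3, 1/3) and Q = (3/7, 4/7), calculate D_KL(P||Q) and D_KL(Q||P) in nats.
D_KL(P||Q) = 0.1149, D_KL(Q||P) = 0.1186

KL divergence is not symmetric: D_KL(P||Q) ≠ D_KL(Q||P) in general.

D_KL(P||Q) = 0.1149 nats
D_KL(Q||P) = 0.1186 nats

No, they are not equal!

This asymmetry is why KL divergence is not a true distance metric.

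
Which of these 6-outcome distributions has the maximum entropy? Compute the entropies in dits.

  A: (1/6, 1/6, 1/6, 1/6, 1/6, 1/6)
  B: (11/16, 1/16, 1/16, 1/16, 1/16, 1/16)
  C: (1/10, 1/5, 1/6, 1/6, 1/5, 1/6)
A

For a discrete distribution over n outcomes, entropy is maximized by the uniform distribution.

Computing entropies:
H(A) = 0.7782 dits
H(B) = 0.4882 dits
H(C) = 0.7687 dits

The uniform distribution (where all probabilities equal 1/6) achieves the maximum entropy of log_10(6) = 0.7782 dits.

Distribution A has the highest entropy.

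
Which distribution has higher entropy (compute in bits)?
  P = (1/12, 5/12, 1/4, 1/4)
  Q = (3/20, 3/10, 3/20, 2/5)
Q

Computing entropies in bits:
H(P) = 1.8250
H(Q) = 1.8710

Distribution Q has higher entropy.

Intuition: The distribution closer to uniform (more spread out) has higher entropy.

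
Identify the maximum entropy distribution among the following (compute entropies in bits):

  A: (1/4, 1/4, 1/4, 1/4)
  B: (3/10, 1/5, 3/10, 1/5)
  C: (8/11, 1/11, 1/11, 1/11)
A

For a discrete distribution over n outcomes, entropy is maximized by the uniform distribution.

Computing entropies:
H(A) = 2.0000 bits
H(B) = 1.9710 bits
H(C) = 1.2776 bits

The uniform distribution (where all probabilities equal 1/4) achieves the maximum entropy of log_2(4) = 2.0000 bits.

Distribution A has the highest entropy.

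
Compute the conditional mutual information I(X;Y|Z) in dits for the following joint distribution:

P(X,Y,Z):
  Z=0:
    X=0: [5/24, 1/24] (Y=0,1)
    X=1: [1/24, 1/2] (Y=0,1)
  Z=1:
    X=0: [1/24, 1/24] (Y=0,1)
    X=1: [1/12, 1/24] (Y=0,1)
0.1030 dits

Conditional mutual information: I(X;Y|Z) = H(X|Z) + H(Y|Z) - H(X,Y|Z)

H(Z) = 0.2222
H(X,Z) = 0.4976 → H(X|Z) = 0.2753
H(Y,Z) = 0.4976 → H(Y|Z) = 0.2753
H(X,Y,Z) = 0.6699 → H(X,Y|Z) = 0.4477

I(X;Y|Z) = 0.2753 + 0.2753 - 0.4477 = 0.1030 dits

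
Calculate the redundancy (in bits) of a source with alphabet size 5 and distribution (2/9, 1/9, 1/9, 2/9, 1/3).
0.1248 bits

Redundancy measures how far a source is from maximum entropy:
R = H_max - H(X)

Maximum entropy for 5 symbols: H_max = log_2(5) = 2.3219 bits
Actual entropy: H(X) = 2.1972 bits
Redundancy: R = 2.3219 - 2.1972 = 0.1248 bits

This redundancy represents potential for compression: the source could be compressed by 0.1248 bits per symbol.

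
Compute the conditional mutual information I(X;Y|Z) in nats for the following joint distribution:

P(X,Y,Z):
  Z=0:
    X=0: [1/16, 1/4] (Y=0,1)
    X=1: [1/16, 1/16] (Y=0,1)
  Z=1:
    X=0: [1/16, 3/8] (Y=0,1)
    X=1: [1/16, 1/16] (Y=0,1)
0.0506 nats

Conditional mutual information: I(X;Y|Z) = H(X|Z) + H(Y|Z) - H(X,Y|Z)

H(Z) = 0.6853
H(X,Z) = 1.2450 → H(X|Z) = 0.5597
H(Y,Z) = 1.2450 → H(Y|Z) = 0.5597
H(X,Y,Z) = 1.7541 → H(X,Y|Z) = 1.0688

I(X;Y|Z) = 0.5597 + 0.5597 - 1.0688 = 0.0506 nats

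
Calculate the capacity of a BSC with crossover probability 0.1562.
0.3749 bits

For a binary symmetric channel (BSC) with error probability p:
Capacity C = 1 - H(p) bits per symbol

where H(p) = -p log₂(p) - (1-p) log₂(1-p) is the binary entropy function.

H(0.1562) = 0.6251 bits
C = 1 - 0.6251 = 0.3749 bits per symbol

This means we can reliably transmit up to 0.3749 bits of information per channel use.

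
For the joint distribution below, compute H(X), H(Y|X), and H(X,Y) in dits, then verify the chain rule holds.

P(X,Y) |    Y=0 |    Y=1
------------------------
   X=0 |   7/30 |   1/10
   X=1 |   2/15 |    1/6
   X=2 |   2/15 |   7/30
H(X,Y) = 0.7580, H(X) = 0.4757, H(Y|X) = 0.2823 (all in dits)

Chain rule: H(X,Y) = H(X) + H(Y|X)

Left side — joint entropy directly:
H(X,Y) = -Σ p(x,y) log p(x,y) = 0.7580 dits

Right side — compute H(Y|X) from the conditional distributions:
P(X) = (1/3, 3/10, 11/30), so H(X) = 0.4757 dits
H(Y|X) = Σ_x P(X=x) · H(Y|X=x):
  P(Y|X=0) = (7/10, 3/10), H(Y|X=0) = 0.2653, weight P(X=0) = 1/3
  P(Y|X=1) = (4/9, 5/9), H(Y|X=1) = 0.2983, weight P(X=1) = 3/10
  P(Y|X=2) = (4/11, 7/11), H(Y|X=2) = 0.2847, weight P(X=2) = 11/30
H(Y|X) = 0.2823 dits

H(X) + H(Y|X) = 0.4757 + 0.2823 = 0.7580 dits

Both sides equal 0.7580 dits. ✓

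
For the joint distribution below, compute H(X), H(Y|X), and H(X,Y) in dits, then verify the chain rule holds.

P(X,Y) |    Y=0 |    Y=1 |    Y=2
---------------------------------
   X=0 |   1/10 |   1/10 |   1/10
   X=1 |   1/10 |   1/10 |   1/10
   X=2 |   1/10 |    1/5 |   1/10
H(X,Y) = 0.9398, H(X) = 0.4729, H(Y|X) = 0.4669 (all in dits)

Chain rule: H(X,Y) = H(X) + H(Y|X)

Left side — joint entropy directly:
H(X,Y) = -Σ p(x,y) log p(x,y) = 0.9398 dits

Right side — compute H(Y|X) from the conditional distributions:
P(X) = (3/10, 3/10, 2/5), so H(X) = 0.4729 dits
H(Y|X) = Σ_x P(X=x) · H(Y|X=x):
  P(Y|X=0) = (1/3, 1/3, 1/3), H(Y|X=0) = 0.4771, weight P(X=0) = 3/10
  P(Y|X=1) = (1/3, 1/3, 1/3), H(Y|X=1) = 0.4771, weight P(X=1) = 3/10
  P(Y|X=2) = (1/4, 1/2, 1/4), H(Y|X=2) = 0.4515, weight P(X=2) = 2/5
H(Y|X) = 0.4669 dits

H(X) + H(Y|X) = 0.4729 + 0.4669 = 0.9398 dits

Both sides equal 0.9398 dits. ✓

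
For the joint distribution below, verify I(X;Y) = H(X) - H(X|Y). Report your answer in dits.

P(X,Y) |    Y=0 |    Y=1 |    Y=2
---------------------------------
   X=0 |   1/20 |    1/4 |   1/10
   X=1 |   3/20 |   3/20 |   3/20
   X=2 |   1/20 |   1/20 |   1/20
I(X;Y) = 0.0208 dits

Mutual information has multiple equivalent forms:
- I(X;Y) = H(X) - H(X|Y)
- I(X;Y) = H(Y) - H(Y|X)
- I(X;Y) = H(X) + H(Y) - H(X,Y)

Computing all quantities:
H(X) = 0.4388, H(Y) = 0.4634, H(X,Y) = 0.8815
H(X|Y) = 0.4180, H(Y|X) = 0.4427

Verification:
H(X) - H(X|Y) = 0.4388 - 0.4180 = 0.0208
H(Y) - H(Y|X) = 0.4634 - 0.4427 = 0.0208
H(X) + H(Y) - H(X,Y) = 0.4388 + 0.4634 - 0.8815 = 0.0208

All forms give I(X;Y) = 0.0208 dits. ✓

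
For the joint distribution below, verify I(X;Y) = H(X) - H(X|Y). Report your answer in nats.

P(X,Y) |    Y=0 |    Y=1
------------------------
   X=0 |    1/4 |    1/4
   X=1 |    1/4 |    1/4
I(X;Y) = 0.0000 nats

Mutual information has multiple equivalent forms:
- I(X;Y) = H(X) - H(X|Y)
- I(X;Y) = H(Y) - H(Y|X)
- I(X;Y) = H(X) + H(Y) - H(X,Y)

Computing all quantities:
H(X) = 0.6931, H(Y) = 0.6931, H(X,Y) = 1.3863
H(X|Y) = 0.6931, H(Y|X) = 0.6931

Verification:
H(X) - H(X|Y) = 0.6931 - 0.6931 = 0.0000
H(Y) - H(Y|X) = 0.6931 - 0.6931 = 0.0000
H(X) + H(Y) - H(X,Y) = 0.6931 + 0.6931 - 1.3863 = 0.0000

All forms give I(X;Y) = 0.0000 nats. ✓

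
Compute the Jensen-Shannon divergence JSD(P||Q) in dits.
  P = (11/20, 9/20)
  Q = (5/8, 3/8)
0.0013 dits

Jensen-Shannon divergence is:
JSD(P||Q) = 0.5 × D_KL(P||M) + 0.5 × D_KL(Q||M)
where M = 0.5 × (P + Q) is the mixture distribution.

M = 0.5 × (11/20, 9/20) + 0.5 × (5/8, 3/8) = (0.5875, 0.4125)

D_KL(P||M) = 0.0013 dits
D_KL(Q||M) = 0.0013 dits

JSD(P||Q) = 0.5 × 0.0013 + 0.5 × 0.0013 = 0.0013 dits

Unlike KL divergence, JSD is symmetric and bounded: 0 ≤ JSD ≤ log(2).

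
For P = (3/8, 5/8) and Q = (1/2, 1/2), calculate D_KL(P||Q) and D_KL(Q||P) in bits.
D_KL(P||Q) = 0.0456, D_KL(Q||P) = 0.0466

KL divergence is not symmetric: D_KL(P||Q) ≠ D_KL(Q||P) in general.

D_KL(P||Q) = 0.0456 bits
D_KL(Q||P) = 0.0466 bits

No, they are not equal!

This asymmetry is why KL divergence is not a true distance metric.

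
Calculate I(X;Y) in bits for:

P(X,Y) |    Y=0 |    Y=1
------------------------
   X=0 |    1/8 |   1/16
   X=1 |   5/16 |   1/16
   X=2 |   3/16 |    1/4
0.1075 bits

Mutual information: I(X;Y) = H(X) + H(Y) - H(X,Y)

Marginals:
P(X) = (3/16, 3/8, 7/16), H(X) = 1.5052 bits
P(Y) = (5/8, 3/8), H(Y) = 0.9544 bits

Joint entropy: H(X,Y) = 2.3522 bits

I(X;Y) = 1.5052 + 0.9544 - 2.3522 = 0.1075 bits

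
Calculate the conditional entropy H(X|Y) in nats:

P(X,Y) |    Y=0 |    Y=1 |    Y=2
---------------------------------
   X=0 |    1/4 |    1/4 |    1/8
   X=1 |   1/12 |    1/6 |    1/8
0.6412 nats

Using the chain rule: H(X|Y) = H(X,Y) - H(Y)

First, compute H(X,Y) = 1.7187 nats

Marginal P(Y) = (1/3, 5/12, 1/4)
H(Y) = 1.0776 nats

H(X|Y) = H(X,Y) - H(Y) = 1.7187 - 1.0776 = 0.6412 nats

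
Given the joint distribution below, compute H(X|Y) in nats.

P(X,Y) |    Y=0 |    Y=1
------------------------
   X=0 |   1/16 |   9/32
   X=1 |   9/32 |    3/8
0.6111 nats

Using the chain rule: H(X|Y) = H(X,Y) - H(Y)

First, compute H(X,Y) = 1.2546 nats

Marginal P(Y) = (11/32, 21/32)
H(Y) = 0.6435 nats

H(X|Y) = H(X,Y) - H(Y) = 1.2546 - 0.6435 = 0.6111 nats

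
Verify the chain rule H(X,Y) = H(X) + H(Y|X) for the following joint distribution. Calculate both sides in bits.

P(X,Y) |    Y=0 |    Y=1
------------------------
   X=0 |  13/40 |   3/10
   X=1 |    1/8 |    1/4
H(X,Y) = 1.9231, H(X) = 0.9544, H(Y|X) = 0.9686 (all in bits)

Chain rule: H(X,Y) = H(X) + H(Y|X)

Left side — joint entropy directly:
H(X,Y) = -Σ p(x,y) log p(x,y) = 1.9231 bits

Right side — compute H(Y|X) from the conditional distributions:
P(X) = (5/8, 3/8), so H(X) = 0.9544 bits
H(Y|X) = Σ_x P(X=x) · H(Y|X=x):
  P(Y|X=0) = (13/25, 12/25), H(Y|X=0) = 0.9988, weight P(X=0) = 5/8
  P(Y|X=1) = (1/3, 2/3), H(Y|X=1) = 0.9183, weight P(X=1) = 3/8
H(Y|X) = 0.9686 bits

H(X) + H(Y|X) = 0.9544 + 0.9686 = 1.9231 bits

Both sides equal 1.9231 bits. ✓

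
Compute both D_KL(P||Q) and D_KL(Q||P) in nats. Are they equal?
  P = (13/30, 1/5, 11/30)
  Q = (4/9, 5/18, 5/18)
D_KL(P||Q) = 0.0251, D_KL(Q||P) = 0.0254

KL divergence is not symmetric: D_KL(P||Q) ≠ D_KL(Q||P) in general.

D_KL(P||Q) = 0.0251 nats
D_KL(Q||P) = 0.0254 nats

No, they are not equal!

This asymmetry is why KL divergence is not a true distance metric.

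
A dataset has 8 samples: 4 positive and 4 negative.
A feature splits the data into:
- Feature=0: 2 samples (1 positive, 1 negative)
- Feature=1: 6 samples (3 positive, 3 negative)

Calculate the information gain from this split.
0.0000 bits

Information Gain = H(Y) - H(Y|Feature)

Before split:
P(positive) = 4/8 = 0.5000
H(Y) = 1.0000 bits

After split:
Feature=0: H = 1.0000 bits (weight = 2/8)
Feature=1: H = 1.0000 bits (weight = 6/8)
H(Y|Feature) = (2/8)×1.0000 + (6/8)×1.0000 = 1.0000 bits

Information Gain = 1.0000 - 1.0000 = 0.0000 bits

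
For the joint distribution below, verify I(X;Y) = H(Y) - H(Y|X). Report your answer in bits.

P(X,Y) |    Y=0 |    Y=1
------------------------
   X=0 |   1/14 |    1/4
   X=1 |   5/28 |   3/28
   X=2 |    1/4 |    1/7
I(X;Y) = 0.1102 bits

Mutual information has multiple equivalent forms:
- I(X;Y) = H(X) - H(X|Y)
- I(X;Y) = H(Y) - H(Y|X)
- I(X;Y) = H(X) + H(Y) - H(X,Y)

Computing all quantities:
H(X) = 1.5722, H(Y) = 1.0000, H(X,Y) = 2.4621
H(X|Y) = 1.4621, H(Y|X) = 0.8898

Verification:
H(X) - H(X|Y) = 1.5722 - 1.4621 = 0.1102
H(Y) - H(Y|X) = 1.0000 - 0.8898 = 0.1102
H(X) + H(Y) - H(X,Y) = 1.5722 + 1.0000 - 2.4621 = 0.1102

All forms give I(X;Y) = 0.1102 bits. ✓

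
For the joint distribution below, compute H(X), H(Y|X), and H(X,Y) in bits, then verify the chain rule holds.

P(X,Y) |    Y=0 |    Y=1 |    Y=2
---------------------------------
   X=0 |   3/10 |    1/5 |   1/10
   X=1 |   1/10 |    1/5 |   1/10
H(X,Y) = 2.4464, H(X) = 0.9710, H(Y|X) = 1.4755 (all in bits)

Chain rule: H(X,Y) = H(X) + H(Y|X)

Left side — joint entropy directly:
H(X,Y) = -Σ p(x,y) log p(x,y) = 2.4464 bits

Right side — compute H(Y|X) from the conditional distributions:
P(X) = (3/5, 2/5), so H(X) = 0.9710 bits
H(Y|X) = Σ_x P(X=x) · H(Y|X=x):
  P(Y|X=0) = (1/2, 1/3, 1/6), H(Y|X=0) = 1.4591, weight P(X=0) = 3/5
  P(Y|X=1) = (1/4, 1/2, 1/4), H(Y|X=1) = 1.5000, weight P(X=1) = 2/5
H(Y|X) = 1.4755 bits

H(X) + H(Y|X) = 0.9710 + 1.4755 = 2.4464 bits

Both sides equal 2.4464 bits. ✓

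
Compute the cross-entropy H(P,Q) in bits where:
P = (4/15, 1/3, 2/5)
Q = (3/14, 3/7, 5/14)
1.5943 bits

Cross-entropy: H(P,Q) = -Σ p(x) log q(x)

Alternatively: H(P,Q) = H(P) + D_KL(P||Q)
H(P) = 1.5656 bits
D_KL(P||Q) = 0.0287 bits

H(P,Q) = 1.5656 + 0.0287 = 1.5943 bits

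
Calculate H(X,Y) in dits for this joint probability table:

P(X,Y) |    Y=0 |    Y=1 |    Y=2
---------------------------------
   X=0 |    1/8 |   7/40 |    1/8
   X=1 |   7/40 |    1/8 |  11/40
0.7578 dits

Joint entropy is H(X,Y) = -Σ_{x,y} p(x,y) log p(x,y).

Summing over all non-zero entries:
H(X,Y) = -[1/8·log_10(1/8) + 7/40·log_10(7/40) + 1/8·log_10(1/8) + 7/40·log_10(7/40) + 1/8·log_10(1/8) + 11/40·log_10(11/40)]
H(X,Y) = 0.7578 dits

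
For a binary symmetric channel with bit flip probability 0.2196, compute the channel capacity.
0.2406 bits

For a binary symmetric channel (BSC) with error probability p:
Capacity C = 1 - H(p) bits per symbol

where H(p) = -p log₂(p) - (1-p) log₂(1-p) is the binary entropy function.

H(0.2196) = 0.7594 bits
C = 1 - 0.7594 = 0.2406 bits per symbol

This means we can reliably transmit up to 0.2406 bits of information per channel use.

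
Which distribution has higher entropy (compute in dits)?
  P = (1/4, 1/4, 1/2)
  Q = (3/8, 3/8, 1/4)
Q

Computing entropies in dits:
H(P) = 0.4515
H(Q) = 0.4700

Distribution Q has higher entropy.

Intuition: The distribution closer to uniform (more spread out) has higher entropy.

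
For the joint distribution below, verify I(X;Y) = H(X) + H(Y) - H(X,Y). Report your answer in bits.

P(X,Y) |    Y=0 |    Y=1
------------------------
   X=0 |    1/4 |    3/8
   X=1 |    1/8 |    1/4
I(X;Y) = 0.0032 bits

Mutual information has multiple equivalent forms:
- I(X;Y) = H(X) - H(X|Y)
- I(X;Y) = H(Y) - H(Y|X)
- I(X;Y) = H(X) + H(Y) - H(X,Y)

Computing all quantities:
H(X) = 0.9544, H(Y) = 0.9544, H(X,Y) = 1.9056
H(X|Y) = 0.9512, H(Y|X) = 0.9512

Verification:
H(X) - H(X|Y) = 0.9544 - 0.9512 = 0.0032
H(Y) - H(Y|X) = 0.9544 - 0.9512 = 0.0032
H(X) + H(Y) - H(X,Y) = 0.9544 + 0.9544 - 1.9056 = 0.0032

All forms give I(X;Y) = 0.0032 bits. ✓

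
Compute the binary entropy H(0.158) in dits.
0.1895 dits

The binary entropy function is:
H(p) = -p log(p) - (1-p) log(1-p)

H(0.158) = -0.158 × log_10(0.158) - 0.842 × log_10(0.842)
H(0.158) = 0.1895 dits

Note: Binary entropy is maximized at p=0.5 (H=1 bit) and minimized at p=0 or p=1 (H=0).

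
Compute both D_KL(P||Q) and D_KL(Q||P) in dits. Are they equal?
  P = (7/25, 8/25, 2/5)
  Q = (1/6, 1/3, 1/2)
D_KL(P||Q) = 0.0186, D_KL(Q||P) = 0.0168

KL divergence is not symmetric: D_KL(P||Q) ≠ D_KL(Q||P) in general.

D_KL(P||Q) = 0.0186 dits
D_KL(Q||P) = 0.0168 dits

No, they are not equal!

This asymmetry is why KL divergence is not a true distance metric.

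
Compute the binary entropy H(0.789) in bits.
0.7434 bits

The binary entropy function is:
H(p) = -p log(p) - (1-p) log(1-p)

H(0.789) = -0.789 × log_2(0.789) - 0.211 × log_2(0.211)
H(0.789) = 0.7434 bits

Note: Binary entropy is maximized at p=0.5 (H=1 bit) and minimized at p=0 or p=1 (H=0).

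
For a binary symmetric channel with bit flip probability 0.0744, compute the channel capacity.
0.6179 bits

For a binary symmetric channel (BSC) with error probability p:
Capacity C = 1 - H(p) bits per symbol

where H(p) = -p log₂(p) - (1-p) log₂(1-p) is the binary entropy function.

H(0.0744) = 0.3821 bits
C = 1 - 0.3821 = 0.6179 bits per symbol

This means we can reliably transmit up to 0.6179 bits of information per channel use.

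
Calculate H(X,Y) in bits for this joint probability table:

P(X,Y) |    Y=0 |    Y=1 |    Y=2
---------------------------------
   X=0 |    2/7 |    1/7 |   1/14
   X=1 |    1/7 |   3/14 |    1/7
2.4677 bits

Joint entropy is H(X,Y) = -Σ_{x,y} p(x,y) log p(x,y).

Summing over all non-zero entries:
H(X,Y) = -[2/7·log_2(2/7) + 1/7·log_2(1/7) + 1/14·log_2(1/14) + 1/7·log_2(1/7) + 3/14·log_2(3/14) + 1/7·log_2(1/7)]
H(X,Y) = 2.4677 bits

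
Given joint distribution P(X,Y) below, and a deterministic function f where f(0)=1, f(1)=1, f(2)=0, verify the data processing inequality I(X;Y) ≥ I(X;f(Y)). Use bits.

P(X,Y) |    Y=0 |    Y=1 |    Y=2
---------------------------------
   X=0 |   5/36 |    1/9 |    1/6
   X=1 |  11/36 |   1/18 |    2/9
I(X;Y) = 0.0454, I(X;f(Y)) = 0.0003, inequality holds: 0.0454 ≥ 0.0003

Data Processing Inequality: For any Markov chain X → Y → Z, we have I(X;Y) ≥ I(X;Z).

Here Z = f(Y) is a deterministic function of Y, forming X → Y → Z.

Original I(X;Y) = 0.0454 bits

After applying f:
P(X,Z) where Z=f(Y):
- P(X,Z=0) = P(X,Y=2)
- P(X,Z=1) = P(X,Y=0) + P(X,Y=1)

I(X;Z) = I(X;f(Y)) = 0.0003 bits

Verification: 0.0454 ≥ 0.0003 ✓

Information cannot be created by processing; the function f can only lose information about X.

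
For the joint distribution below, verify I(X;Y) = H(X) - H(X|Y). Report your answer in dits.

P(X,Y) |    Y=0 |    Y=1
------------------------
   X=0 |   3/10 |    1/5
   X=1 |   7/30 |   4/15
I(X;Y) = 0.0039 dits

Mutual information has multiple equivalent forms:
- I(X;Y) = H(X) - H(X|Y)
- I(X;Y) = H(Y) - H(Y|X)
- I(X;Y) = H(X) + H(Y) - H(X,Y)

Computing all quantities:
H(X) = 0.3010, H(Y) = 0.3001, H(X,Y) = 0.5972
H(X|Y) = 0.2971, H(Y|X) = 0.2962

Verification:
H(X) - H(X|Y) = 0.3010 - 0.2971 = 0.0039
H(Y) - H(Y|X) = 0.3001 - 0.2962 = 0.0039
H(X) + H(Y) - H(X,Y) = 0.3010 + 0.3001 - 0.5972 = 0.0039

All forms give I(X;Y) = 0.0039 dits. ✓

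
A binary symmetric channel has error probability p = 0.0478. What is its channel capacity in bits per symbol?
0.7230 bits

For a binary symmetric channel (BSC) with error probability p:
Capacity C = 1 - H(p) bits per symbol

where H(p) = -p log₂(p) - (1-p) log₂(1-p) is the binary entropy function.

H(0.0478) = 0.2770 bits
C = 1 - 0.2770 = 0.7230 bits per symbol

This means we can reliably transmit up to 0.7230 bits of information per channel use.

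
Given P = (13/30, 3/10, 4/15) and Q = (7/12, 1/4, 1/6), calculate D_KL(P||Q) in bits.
0.0739 bits

KL divergence: D_KL(P||Q) = Σ p(x) log(p(x)/q(x))

Computing term by term:
  x=0: 13/30 × log_2[(13/30)/(7/12)] = 13/30 × -0.4288 = -0.1858
  x=1: 3/10 × log_2[(3/10)/(1/4)] = 3/10 × 0.2630 = 0.0789
  x=2: 4/15 × log_2[(4/15)/(1/6)] = 4/15 × 0.6781 = 0.1808

D_KL(P||Q) = 0.0739 bits

Note: KL divergence is always non-negative and equals 0 iff P = Q.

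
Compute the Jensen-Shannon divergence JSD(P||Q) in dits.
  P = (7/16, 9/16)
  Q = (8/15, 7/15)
0.0020 dits

Jensen-Shannon divergence is:
JSD(P||Q) = 0.5 × D_KL(P||M) + 0.5 × D_KL(Q||M)
where M = 0.5 × (P + Q) is the mixture distribution.

M = 0.5 × (7/16, 9/16) + 0.5 × (8/15, 7/15) = (0.485417, 0.514583)

D_KL(P||M) = 0.0020 dits
D_KL(Q||M) = 0.0020 dits

JSD(P||Q) = 0.5 × 0.0020 + 0.5 × 0.0020 = 0.0020 dits

Unlike KL divergence, JSD is symmetric and bounded: 0 ≤ JSD ≤ log(2).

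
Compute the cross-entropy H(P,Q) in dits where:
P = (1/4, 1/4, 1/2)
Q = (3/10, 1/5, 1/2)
0.4560 dits

Cross-entropy: H(P,Q) = -Σ p(x) log q(x)

Alternatively: H(P,Q) = H(P) + D_KL(P||Q)
H(P) = 0.4515 dits
D_KL(P||Q) = 0.0044 dits

H(P,Q) = 0.4515 + 0.0044 = 0.4560 dits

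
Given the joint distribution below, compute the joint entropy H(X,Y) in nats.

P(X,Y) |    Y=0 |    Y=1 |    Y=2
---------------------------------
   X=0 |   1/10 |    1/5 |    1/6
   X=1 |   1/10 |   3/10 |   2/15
1.7109 nats

Joint entropy is H(X,Y) = -Σ_{x,y} p(x,y) log p(x,y).

Summing over all non-zero entries:
H(X,Y) = -[1/10·log_e(1/10) + 1/5·log_e(1/5) + 1/6·log_e(1/6) + 1/10·log_e(1/10) + 3/10·log_e(3/10) + 2/15·log_e(2/15)]
H(X,Y) = 1.7109 nats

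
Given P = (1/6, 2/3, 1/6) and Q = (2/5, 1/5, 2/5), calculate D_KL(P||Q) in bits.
0.7370 bits

KL divergence: D_KL(P||Q) = Σ p(x) log(p(x)/q(x))

Computing term by term:
  x=0: 1/6 × log_2[(1/6)/(2/5)] = 1/6 × -1.2630 = -0.2105
  x=1: 2/3 × log_2[(2/3)/(1/5)] = 2/3 × 1.7370 = 1.1580
  x=2: 1/6 × log_2[(1/6)/(2/5)] = 1/6 × -1.2630 = -0.2105

D_KL(P||Q) = 0.7370 bits

Note: KL divergence is always non-negative and equals 0 iff P = Q.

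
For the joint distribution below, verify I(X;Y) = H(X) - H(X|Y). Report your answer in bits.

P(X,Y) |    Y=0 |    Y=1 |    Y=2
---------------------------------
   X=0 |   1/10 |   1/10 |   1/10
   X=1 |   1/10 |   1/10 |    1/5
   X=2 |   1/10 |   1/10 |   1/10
I(X;Y) = 0.0200 bits

Mutual information has multiple equivalent forms:
- I(X;Y) = H(X) - H(X|Y)
- I(X;Y) = H(Y) - H(Y|X)
- I(X;Y) = H(X) + H(Y) - H(X,Y)

Computing all quantities:
H(X) = 1.5710, H(Y) = 1.5710, H(X,Y) = 3.1219
H(X|Y) = 1.5510, H(Y|X) = 1.5510

Verification:
H(X) - H(X|Y) = 1.5710 - 1.5510 = 0.0200
H(Y) - H(Y|X) = 1.5710 - 1.5510 = 0.0200
H(X) + H(Y) - H(X,Y) = 1.5710 + 1.5710 - 3.1219 = 0.0200

All forms give I(X;Y) = 0.0200 bits. ✓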